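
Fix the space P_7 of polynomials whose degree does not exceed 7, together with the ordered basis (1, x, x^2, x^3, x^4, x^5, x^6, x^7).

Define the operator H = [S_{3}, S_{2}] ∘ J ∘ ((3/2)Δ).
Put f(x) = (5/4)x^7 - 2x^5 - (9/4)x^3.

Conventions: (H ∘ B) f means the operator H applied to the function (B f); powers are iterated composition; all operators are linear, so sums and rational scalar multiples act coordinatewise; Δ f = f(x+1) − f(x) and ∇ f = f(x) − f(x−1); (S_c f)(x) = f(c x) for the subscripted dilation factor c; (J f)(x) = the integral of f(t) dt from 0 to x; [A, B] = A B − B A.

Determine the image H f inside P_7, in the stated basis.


Δ f = (35/4)x^6 + (105/4)x^5 + (135/4)x^4 + (95/4)x^3 - (1/2)x^2 - 8x - 3
((3/2)Δ) f = (105/8)x^6 + (315/8)x^5 + (405/8)x^4 + (285/8)x^3 - (3/4)x^2 - 12x - 9/2
J ((3/2)Δ) f = (15/8)x^7 + (105/16)x^6 + (81/8)x^5 + (285/32)x^4 - (1/4)x^3 - 6x^2 - (9/2)x
S_{2} J ((3/2)Δ) f = 240x^7 + 420x^6 + 324x^5 + (285/2)x^4 - 2x^3 - 24x^2 - 9x
S_{3} S_{2} J ((3/2)Δ) f = 524880x^7 + 306180x^6 + 78732x^5 + (23085/2)x^4 - 54x^3 - 216x^2 - 27x
S_{3} J ((3/2)Δ) f = (32805/8)x^7 + (76545/16)x^6 + (19683/8)x^5 + (23085/32)x^4 - (27/4)x^3 - 54x^2 - (27/2)x
S_{2} S_{3} J ((3/2)Δ) f = 524880x^7 + 306180x^6 + 78732x^5 + (23085/2)x^4 - 54x^3 - 216x^2 - 27x
[S_{3}, S_{2}] J ((3/2)Δ) f = 0

g(x) = 0


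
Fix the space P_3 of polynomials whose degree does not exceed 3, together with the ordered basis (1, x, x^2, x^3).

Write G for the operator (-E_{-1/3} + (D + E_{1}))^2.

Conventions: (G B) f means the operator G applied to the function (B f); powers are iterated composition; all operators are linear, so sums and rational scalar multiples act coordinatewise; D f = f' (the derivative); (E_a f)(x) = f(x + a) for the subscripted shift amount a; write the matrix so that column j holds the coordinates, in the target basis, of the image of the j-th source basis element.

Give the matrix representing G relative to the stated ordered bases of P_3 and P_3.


image of 1: 0
image of x: 0
image of x^2: 98/9
image of x^3: (98/3)x + 112/9
each image's coordinates form column j of the matrix

the matrix is [[0, 0, 98/9, 112/9]; [0, 0, 0, 98/3]; [0, 0, 0, 0]; [0, 0, 0, 0]] (rows listed top to bottom)


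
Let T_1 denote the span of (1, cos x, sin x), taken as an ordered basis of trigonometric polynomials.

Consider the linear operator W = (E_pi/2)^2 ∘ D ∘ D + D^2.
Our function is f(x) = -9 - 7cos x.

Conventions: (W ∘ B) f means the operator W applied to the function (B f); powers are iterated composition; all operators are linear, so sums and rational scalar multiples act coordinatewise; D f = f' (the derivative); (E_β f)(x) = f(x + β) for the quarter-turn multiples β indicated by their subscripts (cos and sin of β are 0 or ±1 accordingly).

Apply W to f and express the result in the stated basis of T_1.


D f = 7sin x
D D f = 7cos x
E_pi/2 (D ∘ D) f = -7sin x
E_pi/2 E_pi/2 (D ∘ D) f = -7cos x
D f = 7sin x
D D f = 7cos x
((E_pi/2)^2 ∘ D ∘ D + D^2) f = 0

the result is g(x) = 0


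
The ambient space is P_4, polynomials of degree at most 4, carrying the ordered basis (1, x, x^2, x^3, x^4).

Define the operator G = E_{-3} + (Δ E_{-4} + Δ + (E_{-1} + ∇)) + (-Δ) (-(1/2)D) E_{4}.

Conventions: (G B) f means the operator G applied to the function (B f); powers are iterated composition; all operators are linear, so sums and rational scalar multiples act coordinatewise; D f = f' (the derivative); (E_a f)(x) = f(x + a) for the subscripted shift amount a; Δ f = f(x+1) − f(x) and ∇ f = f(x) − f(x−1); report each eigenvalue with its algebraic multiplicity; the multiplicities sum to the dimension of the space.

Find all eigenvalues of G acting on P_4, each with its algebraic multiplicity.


λ = 2 (multiplicity 5)

image of 1: 2
image of x: 2x - 1
image of x^2: 2x^2 - 2x + 4
image of x^3: 2x^3 - 3x^2 + 12x + 49/2
image of x^4: 2x^4 - 4x^3 + 24x^2 + 98x + 29
the matrix is upper triangular; its diagonal is (2, 2, 2, 2, 2)
for a triangular matrix the eigenvalues are the diagonal entries, with algebraic multiplicity their repetition count


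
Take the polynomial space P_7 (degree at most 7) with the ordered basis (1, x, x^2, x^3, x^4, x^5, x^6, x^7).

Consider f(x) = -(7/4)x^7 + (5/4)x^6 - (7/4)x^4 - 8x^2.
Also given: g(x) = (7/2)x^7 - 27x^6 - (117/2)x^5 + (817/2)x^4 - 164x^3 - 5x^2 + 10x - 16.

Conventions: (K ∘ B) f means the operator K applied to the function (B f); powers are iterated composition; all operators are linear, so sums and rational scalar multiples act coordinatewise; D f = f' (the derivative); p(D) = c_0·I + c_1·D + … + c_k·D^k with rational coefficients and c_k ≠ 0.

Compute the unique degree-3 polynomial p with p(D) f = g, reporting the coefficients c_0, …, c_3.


D^0 f = -(7/4)x^7 + (5/4)x^6 - (7/4)x^4 - 8x^2
D^1 f = -(49/4)x^6 + (15/2)x^5 - 7x^3 - 16x
D^2 f = -(147/2)x^5 + (75/2)x^4 - 21x^2 - 16
D^3 f = -(735/2)x^4 + 150x^3 - 42x
matching coefficients of g against c_0 f + c_1 Df + … from the top degree down determines the c_i
solution: c_0 = -2, c_1 = 2, c_2 = 1, c_3 = -1

c_0 = -2, c_1 = 2, c_2 = 1, c_3 = -1


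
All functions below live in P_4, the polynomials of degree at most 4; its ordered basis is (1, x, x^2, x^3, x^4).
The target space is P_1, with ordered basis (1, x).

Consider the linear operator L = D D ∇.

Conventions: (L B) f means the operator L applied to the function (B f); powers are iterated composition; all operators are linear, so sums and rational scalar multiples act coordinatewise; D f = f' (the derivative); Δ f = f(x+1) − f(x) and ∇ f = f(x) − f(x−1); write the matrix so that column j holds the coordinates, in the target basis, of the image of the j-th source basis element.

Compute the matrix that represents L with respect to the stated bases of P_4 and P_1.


image of 1: 0
image of x: 0
image of x^2: 0
image of x^3: 6
image of x^4: 24x - 12
each image's coordinates form column j of the matrix

the matrix is [[0, 0, 0, 6, -12]; [0, 0, 0, 0, 24]] (rows listed top to bottom)


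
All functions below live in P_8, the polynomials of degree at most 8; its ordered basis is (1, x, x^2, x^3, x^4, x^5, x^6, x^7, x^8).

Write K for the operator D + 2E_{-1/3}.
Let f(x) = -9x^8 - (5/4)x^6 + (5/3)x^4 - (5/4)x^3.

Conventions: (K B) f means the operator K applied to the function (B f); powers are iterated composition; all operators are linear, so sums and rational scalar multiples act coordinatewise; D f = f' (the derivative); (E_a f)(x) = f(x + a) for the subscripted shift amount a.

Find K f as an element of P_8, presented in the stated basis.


D f = -72x^7 - (15/2)x^5 + (20/3)x^3 - (15/4)x^2
E_{-1/3} f = -9x^8 + 24x^7 - (117/4)x^6 + (127/6)x^5 - (295/36)x^4 - (17/36)x^3 + (289/162)x^2 - (583/972)x + 31/486
(2E_{-1/3}) f = -18x^8 + 48x^7 - (117/2)x^6 + (127/3)x^5 - (295/18)x^4 - (17/18)x^3 + (289/81)x^2 - (583/486)x + 31/243
(D + 2E_{-1/3}) f = -18x^8 - 24x^7 - (117/2)x^6 + (209/6)x^5 - (295/18)x^4 + (103/18)x^3 - (59/324)x^2 - (583/486)x + 31/243

g(x) = -18x^8 - 24x^7 - (117/2)x^6 + (209/6)x^5 - (295/18)x^4 + (103/18)x^3 - (59/324)x^2 - (583/486)x + 31/243


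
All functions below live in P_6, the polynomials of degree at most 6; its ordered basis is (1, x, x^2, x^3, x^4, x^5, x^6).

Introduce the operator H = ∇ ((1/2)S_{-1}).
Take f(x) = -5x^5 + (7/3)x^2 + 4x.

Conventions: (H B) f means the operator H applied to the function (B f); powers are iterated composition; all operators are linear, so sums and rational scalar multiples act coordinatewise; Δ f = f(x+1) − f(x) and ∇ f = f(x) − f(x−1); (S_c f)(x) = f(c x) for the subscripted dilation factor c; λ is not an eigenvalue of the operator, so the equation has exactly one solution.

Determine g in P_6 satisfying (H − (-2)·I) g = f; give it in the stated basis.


write g with unknown coordinates in the stated basis and equate coefficients in (H − (-2)·I) g = f
solving from the highest basis element down gives g = -(5/2)x^5 - (25/8)x^4 + (75/8)x^3 - (263/96)x^2 + (497/192)x + 691/768
check: H g = (25/4)x^4 - (75/4)x^3 + (125/16)x^2 - (113/96)x - 691/384
so H g − (-2)·g = -5x^5 + (7/3)x^2 + 4x = f ✓

g(x) = -(5/2)x^5 - (25/8)x^4 + (75/8)x^3 - (263/96)x^2 + (497/192)x + 691/768


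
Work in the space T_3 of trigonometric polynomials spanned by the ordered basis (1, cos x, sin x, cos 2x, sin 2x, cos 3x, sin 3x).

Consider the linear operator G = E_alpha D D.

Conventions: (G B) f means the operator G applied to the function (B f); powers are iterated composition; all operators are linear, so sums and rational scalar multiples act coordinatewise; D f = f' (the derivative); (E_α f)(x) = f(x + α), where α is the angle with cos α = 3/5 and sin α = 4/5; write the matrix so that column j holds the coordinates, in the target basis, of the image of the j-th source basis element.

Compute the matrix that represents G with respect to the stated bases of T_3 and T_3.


the matrix is [[0, 0, 0, 0, 0, 0, 0]; [0, -3/5, -4/5, 0, 0, 0, 0]; [0, 4/5, -3/5, 0, 0, 0, 0]; [0, 0, 0, 28/25, -96/25, 0, 0]; [0, 0, 0, 96/25, 28/25, 0, 0]; [0, 0, 0, 0, 0, 1053/125, -396/125]; [0, 0, 0, 0, 0, 396/125, 1053/125]] (rows listed top to bottom)

image of 1: 0
image of cos x: -(3/5)cos x + (4/5)sin x
image of sin x: -(4/5)cos x - (3/5)sin x
image of cos 2x: (28/25)cos 2x + (96/25)sin 2x
image of sin 2x: -(96/25)cos 2x + (28/25)sin 2x
image of cos 3x: (1053/125)cos 3x + (396/125)sin 3x
image of sin 3x: -(396/125)cos 3x + (1053/125)sin 3x
each image's coordinates form column j of the matrix


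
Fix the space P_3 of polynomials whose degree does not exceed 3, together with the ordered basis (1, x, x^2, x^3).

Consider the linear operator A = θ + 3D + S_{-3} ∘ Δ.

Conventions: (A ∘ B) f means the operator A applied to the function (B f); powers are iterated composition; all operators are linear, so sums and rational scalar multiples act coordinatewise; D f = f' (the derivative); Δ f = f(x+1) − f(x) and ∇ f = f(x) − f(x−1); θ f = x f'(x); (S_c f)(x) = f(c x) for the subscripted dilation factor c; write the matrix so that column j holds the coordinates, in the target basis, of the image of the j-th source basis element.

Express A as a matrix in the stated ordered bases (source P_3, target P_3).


image of 1: 0
image of x: x + 4
image of x^2: 2x^2 + 1
image of x^3: 3x^3 + 36x^2 - 9x + 1
each image's coordinates form column j of the matrix

the matrix is [[0, 4, 1, 1]; [0, 1, 0, -9]; [0, 0, 2, 36]; [0, 0, 0, 3]] (rows listed top to bottom)


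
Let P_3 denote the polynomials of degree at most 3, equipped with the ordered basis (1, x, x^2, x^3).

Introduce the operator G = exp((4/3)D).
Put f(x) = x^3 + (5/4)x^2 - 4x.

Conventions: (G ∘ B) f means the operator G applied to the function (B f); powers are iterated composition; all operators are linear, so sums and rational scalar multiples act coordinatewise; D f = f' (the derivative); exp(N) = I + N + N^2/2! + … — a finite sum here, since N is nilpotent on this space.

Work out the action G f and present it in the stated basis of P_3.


the result is g(x) = x^3 + (21/4)x^2 + (14/3)x - 20/27

order-1 term: 4x^2 + (10/3)x - 16/3
order-2 term: (16/3)x + 20/9
order-3 term: 64/27
the series for exp((4/3)D) f terminates at order 3
exp((4/3)D) f = x^3 + (21/4)x^2 + (14/3)x - 20/27


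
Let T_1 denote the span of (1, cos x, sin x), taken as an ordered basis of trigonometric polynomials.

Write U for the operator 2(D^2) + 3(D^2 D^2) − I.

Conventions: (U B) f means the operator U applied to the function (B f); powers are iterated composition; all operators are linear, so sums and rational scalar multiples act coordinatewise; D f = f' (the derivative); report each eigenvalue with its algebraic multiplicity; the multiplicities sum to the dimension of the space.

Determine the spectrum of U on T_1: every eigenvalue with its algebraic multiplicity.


λ = -1 (multiplicity 1), λ = 0 (multiplicity 2)

image of 1: -1
image of cos x: 0
image of sin x: 0
the matrix is diagonal; its diagonal is (-1, 0, 0)
for a triangular matrix the eigenvalues are the diagonal entries, with algebraic multiplicity their repetition count


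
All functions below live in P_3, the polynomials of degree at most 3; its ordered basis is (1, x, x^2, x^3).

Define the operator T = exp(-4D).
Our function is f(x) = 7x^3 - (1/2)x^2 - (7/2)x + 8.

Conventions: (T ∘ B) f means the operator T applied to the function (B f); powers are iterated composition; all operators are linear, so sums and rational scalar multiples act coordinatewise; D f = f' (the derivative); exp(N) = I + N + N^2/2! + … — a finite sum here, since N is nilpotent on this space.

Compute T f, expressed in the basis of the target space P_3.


g(x) = 7x^3 - (169/2)x^2 + (673/2)x - 434

order-1 term: -84x^2 + 4x + 14
order-2 term: 336x - 8
order-3 term: -448
the series for exp(-4D) f terminates at order 3
exp(-4D) f = 7x^3 - (169/2)x^2 + (673/2)x - 434


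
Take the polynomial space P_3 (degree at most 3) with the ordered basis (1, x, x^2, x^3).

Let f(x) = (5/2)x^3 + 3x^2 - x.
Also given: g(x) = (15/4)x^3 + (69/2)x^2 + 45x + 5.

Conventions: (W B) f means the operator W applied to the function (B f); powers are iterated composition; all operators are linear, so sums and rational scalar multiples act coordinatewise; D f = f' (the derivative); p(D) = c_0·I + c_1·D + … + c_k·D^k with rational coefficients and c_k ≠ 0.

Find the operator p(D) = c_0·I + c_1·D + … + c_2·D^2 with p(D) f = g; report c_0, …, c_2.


p(D) = (3/2)·I + 4·D + (3/2)·D^2, i.e. c_0 = 3/2, c_1 = 4, c_2 = 3/2

D^0 f = (5/2)x^3 + 3x^2 - x
D^1 f = (15/2)x^2 + 6x - 1
D^2 f = 15x + 6
matching coefficients of g against c_0 f + c_1 Df + … from the top degree down determines the c_i
solution: c_0 = 3/2, c_1 = 4, c_2 = 3/2


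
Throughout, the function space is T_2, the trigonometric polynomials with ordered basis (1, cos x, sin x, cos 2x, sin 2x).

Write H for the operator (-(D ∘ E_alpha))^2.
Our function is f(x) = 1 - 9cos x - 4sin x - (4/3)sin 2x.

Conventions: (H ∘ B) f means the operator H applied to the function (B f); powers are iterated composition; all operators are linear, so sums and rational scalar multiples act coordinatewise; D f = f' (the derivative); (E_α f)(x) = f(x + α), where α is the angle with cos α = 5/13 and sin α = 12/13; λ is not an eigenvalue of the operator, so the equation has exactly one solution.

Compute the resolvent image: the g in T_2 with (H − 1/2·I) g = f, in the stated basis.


write g with unknown coordinates in the stated basis and equate coefficients in (H − 1/2·I) g = f
solving from the highest basis element down gives g = -2 - (1054/123)cos x + (1256/123)sin x + (87040/264663)cos 2x + (1128/29407)sin 2x
check: H g = -(1634/123)cos x + (136/123)sin x + (43520/264663)cos 2x - (115936/88221)sin 2x
so H g − 1/2·g = 1 - 9cos x - 4sin x - (4/3)sin 2x = f ✓

the result is g(x) = -2 - (1054/123)cos x + (1256/123)sin x + (87040/264663)cos 2x + (1128/29407)sin 2x


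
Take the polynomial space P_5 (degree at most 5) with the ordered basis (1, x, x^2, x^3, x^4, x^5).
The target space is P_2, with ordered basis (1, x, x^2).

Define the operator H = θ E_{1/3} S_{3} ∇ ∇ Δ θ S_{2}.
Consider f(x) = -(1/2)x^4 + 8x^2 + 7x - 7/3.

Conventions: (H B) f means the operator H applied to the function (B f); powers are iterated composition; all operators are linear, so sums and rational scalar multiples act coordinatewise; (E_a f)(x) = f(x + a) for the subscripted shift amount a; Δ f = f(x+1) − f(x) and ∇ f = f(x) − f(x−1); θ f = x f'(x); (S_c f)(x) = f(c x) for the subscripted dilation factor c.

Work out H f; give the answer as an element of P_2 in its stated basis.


S_{2} f = -8x^4 + 32x^2 + 14x - 7/3
θ S_{2} f = -32x^4 + 64x^2 + 14x
Δ θ S_{2} f = -128x^3 - 192x^2 + 46
∇ Δ θ S_{2} f = -384x^2 + 64
∇ ∇ Δ θ S_{2} f = -768x + 384
S_{3} (∇ ∇ Δ θ S_{2}) f = -2304x + 384
E_{1/3} S_{3} (∇ ∇ Δ θ S_{2}) f = -2304x - 384
θ (E_{1/3} S_{3}) (∇ ∇ Δ θ S_{2}) f = -2304x

g(x) = -2304x


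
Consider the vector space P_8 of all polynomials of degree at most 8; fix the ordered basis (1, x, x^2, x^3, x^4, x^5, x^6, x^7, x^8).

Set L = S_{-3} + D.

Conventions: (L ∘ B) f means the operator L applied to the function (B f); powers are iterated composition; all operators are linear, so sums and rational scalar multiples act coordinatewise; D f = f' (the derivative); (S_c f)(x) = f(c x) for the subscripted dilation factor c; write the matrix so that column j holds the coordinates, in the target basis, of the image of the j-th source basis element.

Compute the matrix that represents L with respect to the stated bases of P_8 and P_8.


the matrix is [[1, 1, 0, 0, 0, 0, 0, 0, 0]; [0, -3, 2, 0, 0, 0, 0, 0, 0]; [0, 0, 9, 3, 0, 0, 0, 0, 0]; [0, 0, 0, -27, 4, 0, 0, 0, 0]; [0, 0, 0, 0, 81, 5, 0, 0, 0]; [0, 0, 0, 0, 0, -243, 6, 0, 0]; [0, 0, 0, 0, 0, 0, 729, 7, 0]; [0, 0, 0, 0, 0, 0, 0, -2187, 8]; [0, 0, 0, 0, 0, 0, 0, 0, 6561]] (rows listed top to bottom)

image of 1: 1
image of x: -3x + 1
image of x^2: 9x^2 + 2x
image of x^3: -27x^3 + 3x^2
image of x^4: 81x^4 + 4x^3
image of x^5: -243x^5 + 5x^4
image of x^6: 729x^6 + 6x^5
image of x^7: -2187x^7 + 7x^6
image of x^8: 6561x^8 + 8x^7
each image's coordinates form column j of the matrix


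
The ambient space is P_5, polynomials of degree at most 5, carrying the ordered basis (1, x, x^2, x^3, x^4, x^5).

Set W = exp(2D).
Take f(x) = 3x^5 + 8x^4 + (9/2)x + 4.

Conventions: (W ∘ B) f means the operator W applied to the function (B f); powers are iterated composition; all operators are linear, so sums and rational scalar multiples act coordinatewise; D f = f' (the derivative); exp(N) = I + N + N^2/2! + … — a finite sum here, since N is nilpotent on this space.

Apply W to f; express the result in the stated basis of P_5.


order-1 term: 30x^4 + 64x^3 + 9
order-2 term: 120x^3 + 192x^2
order-3 term: 240x^2 + 256x
order-4 term: 240x + 128
order-5 term: 96
the series for exp(2D) f terminates at order 5
exp(2D) f = 3x^5 + 38x^4 + 184x^3 + 432x^2 + (1001/2)x + 237

g(x) = 3x^5 + 38x^4 + 184x^3 + 432x^2 + (1001/2)x + 237


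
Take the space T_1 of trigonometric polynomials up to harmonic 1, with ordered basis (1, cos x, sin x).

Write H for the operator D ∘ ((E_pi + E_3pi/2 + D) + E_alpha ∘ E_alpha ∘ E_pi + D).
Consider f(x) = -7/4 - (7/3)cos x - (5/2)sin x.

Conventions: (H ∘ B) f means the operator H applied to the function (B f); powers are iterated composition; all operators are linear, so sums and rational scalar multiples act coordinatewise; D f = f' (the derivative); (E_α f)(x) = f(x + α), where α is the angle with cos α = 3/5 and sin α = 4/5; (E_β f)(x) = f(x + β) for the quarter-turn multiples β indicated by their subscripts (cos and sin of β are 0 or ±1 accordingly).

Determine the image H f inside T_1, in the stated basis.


g(x) = (142/75)cos x - (79/50)sin x

E_pi f = -7/4 + (7/3)cos x + (5/2)sin x
E_3pi/2 f = -7/4 + (5/2)cos x - (7/3)sin x
D f = -(5/2)cos x + (7/3)sin x
(E_pi + E_3pi/2 + D) f = -7/2 + (7/3)cos x + (5/2)sin x
E_pi f = -7/4 + (7/3)cos x + (5/2)sin x
E_alpha E_pi f = -7/4 + (17/5)cos x - (11/30)sin x
E_alpha E_alpha E_pi f = -7/4 + (131/75)cos x - (147/50)sin x
D f = -(5/2)cos x + (7/3)sin x
((E_pi + E_3pi/2 + D) + E_alpha ∘ E_alpha ∘ E_pi + D) f = -21/4 + (79/50)cos x + (142/75)sin x
D ((E_pi + E_3pi/2 + D) + E_alpha ∘ E_alpha ∘ E_pi + D) f = (142/75)cos x - (79/50)sin x


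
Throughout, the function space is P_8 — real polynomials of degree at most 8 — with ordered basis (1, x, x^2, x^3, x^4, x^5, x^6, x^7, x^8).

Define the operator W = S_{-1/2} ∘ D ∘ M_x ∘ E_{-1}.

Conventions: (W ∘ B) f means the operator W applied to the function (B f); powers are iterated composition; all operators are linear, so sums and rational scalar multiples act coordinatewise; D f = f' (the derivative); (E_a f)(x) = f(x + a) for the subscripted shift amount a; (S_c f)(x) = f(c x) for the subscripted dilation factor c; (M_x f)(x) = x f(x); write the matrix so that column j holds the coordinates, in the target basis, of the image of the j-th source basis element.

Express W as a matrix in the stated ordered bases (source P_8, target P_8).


image of 1: 1
image of x: -x - 1
image of x^2: (3/4)x^2 + 2x + 1
image of x^3: -(1/2)x^3 - (9/4)x^2 - 3x - 1
image of x^4: (5/16)x^4 + 2x^3 + (9/2)x^2 + 4x + 1
image of x^5: -(3/16)x^5 - (25/16)x^4 - 5x^3 - (15/2)x^2 - 5x - 1
image of x^6: (7/64)x^6 + (9/8)x^5 + (75/16)x^4 + 10x^3 + (45/4)x^2 + 6x + 1
image of x^7: -(1/16)x^7 - (49/64)x^6 - (63/16)x^5 - (175/16)x^4 - (35/2)x^3 - (63/4)x^2 - 7x - 1
image of x^8: (9/256)x^8 + (1/2)x^7 + (49/16)x^6 + (21/2)x^5 + (175/8)x^4 + 28x^3 + 21x^2 + 8x + 1
each image's coordinates form column j of the matrix

the matrix is [[1, -1, 1, -1, 1, -1, 1, -1, 1]; [0, -1, 2, -3, 4, -5, 6, -7, 8]; [0, 0, 3/4, -9/4, 9/2, -15/2, 45/4, -63/4, 21]; [0, 0, 0, -1/2, 2, -5, 10, -35/2, 28]; [0, 0, 0, 0, 5/16, -25/16, 75/16, -175/16, 175/8]; [0, 0, 0, 0, 0, -3/16, 9/8, -63/16, 21/2]; [0, 0, 0, 0, 0, 0, 7/64, -49/64, 49/16]; [0, 0, 0, 0, 0, 0, 0, -1/16, 1/2]; [0, 0, 0, 0, 0, 0, 0, 0, 9/256]] (rows listed top to bottom)


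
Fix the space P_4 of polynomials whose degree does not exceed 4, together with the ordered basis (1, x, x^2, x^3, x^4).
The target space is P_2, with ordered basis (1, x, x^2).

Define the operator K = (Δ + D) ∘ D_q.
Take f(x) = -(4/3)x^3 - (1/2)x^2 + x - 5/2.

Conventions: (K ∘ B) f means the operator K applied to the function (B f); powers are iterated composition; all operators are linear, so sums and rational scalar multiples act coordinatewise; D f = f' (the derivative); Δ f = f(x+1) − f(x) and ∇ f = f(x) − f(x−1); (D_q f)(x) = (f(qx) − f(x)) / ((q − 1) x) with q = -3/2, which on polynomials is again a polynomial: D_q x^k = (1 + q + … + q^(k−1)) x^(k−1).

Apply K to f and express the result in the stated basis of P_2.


D_q f = -(7/3)x^2 + (1/4)x + 1
Δ D_q f = -(14/3)x - 25/12
D D_q f = -(14/3)x + 1/4
(Δ + D) D_q f = -(28/3)x - 11/6

the result is g(x) = -(28/3)x - 11/6


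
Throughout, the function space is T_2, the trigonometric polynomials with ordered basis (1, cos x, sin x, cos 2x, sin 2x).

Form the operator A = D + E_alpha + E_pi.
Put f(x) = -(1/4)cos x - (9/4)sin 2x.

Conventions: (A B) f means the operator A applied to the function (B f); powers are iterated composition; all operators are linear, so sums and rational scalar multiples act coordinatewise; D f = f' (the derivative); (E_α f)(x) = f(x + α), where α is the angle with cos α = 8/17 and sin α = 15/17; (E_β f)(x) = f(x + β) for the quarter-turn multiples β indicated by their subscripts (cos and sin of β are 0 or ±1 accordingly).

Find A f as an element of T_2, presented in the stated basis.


the result is g(x) = (9/68)cos x + (8/17)sin x - (3681/578)cos 2x - (288/289)sin 2x

D f = (1/4)sin x - (9/2)cos 2x
E_alpha f = -(2/17)cos x + (15/68)sin x - (540/289)cos 2x + (1449/1156)sin 2x
E_pi f = (1/4)cos x - (9/4)sin 2x
(D + E_alpha + E_pi) f = (9/68)cos x + (8/17)sin x - (3681/578)cos 2x - (288/289)sin 2x


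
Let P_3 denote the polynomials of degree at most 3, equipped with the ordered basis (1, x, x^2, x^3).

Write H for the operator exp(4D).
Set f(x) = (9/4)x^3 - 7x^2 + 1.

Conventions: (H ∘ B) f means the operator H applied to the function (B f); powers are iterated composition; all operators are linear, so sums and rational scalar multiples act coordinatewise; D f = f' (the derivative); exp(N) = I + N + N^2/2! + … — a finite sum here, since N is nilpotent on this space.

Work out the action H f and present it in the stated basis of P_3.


order-1 term: 27x^2 - 56x
order-2 term: 108x - 112
order-3 term: 144
the series for exp(4D) f terminates at order 3
exp(4D) f = (9/4)x^3 + 20x^2 + 52x + 33

g(x) = (9/4)x^3 + 20x^2 + 52x + 33


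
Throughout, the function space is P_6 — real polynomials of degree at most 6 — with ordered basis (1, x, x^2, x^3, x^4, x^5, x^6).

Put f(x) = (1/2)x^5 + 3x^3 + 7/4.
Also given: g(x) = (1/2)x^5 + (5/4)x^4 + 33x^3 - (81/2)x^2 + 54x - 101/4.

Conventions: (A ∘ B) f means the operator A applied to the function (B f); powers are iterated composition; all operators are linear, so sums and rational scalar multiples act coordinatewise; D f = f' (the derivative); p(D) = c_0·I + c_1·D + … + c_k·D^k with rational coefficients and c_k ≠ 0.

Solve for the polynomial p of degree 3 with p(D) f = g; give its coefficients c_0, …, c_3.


c_0 = 1, c_1 = 1/2, c_2 = 3, c_3 = -3/2

D^0 f = (1/2)x^5 + 3x^3 + 7/4
D^1 f = (5/2)x^4 + 9x^2
D^2 f = 10x^3 + 18x
D^3 f = 30x^2 + 18
matching coefficients of g against c_0 f + c_1 Df + … from the top degree down determines the c_i
solution: c_0 = 1, c_1 = 1/2, c_2 = 3, c_3 = -3/2


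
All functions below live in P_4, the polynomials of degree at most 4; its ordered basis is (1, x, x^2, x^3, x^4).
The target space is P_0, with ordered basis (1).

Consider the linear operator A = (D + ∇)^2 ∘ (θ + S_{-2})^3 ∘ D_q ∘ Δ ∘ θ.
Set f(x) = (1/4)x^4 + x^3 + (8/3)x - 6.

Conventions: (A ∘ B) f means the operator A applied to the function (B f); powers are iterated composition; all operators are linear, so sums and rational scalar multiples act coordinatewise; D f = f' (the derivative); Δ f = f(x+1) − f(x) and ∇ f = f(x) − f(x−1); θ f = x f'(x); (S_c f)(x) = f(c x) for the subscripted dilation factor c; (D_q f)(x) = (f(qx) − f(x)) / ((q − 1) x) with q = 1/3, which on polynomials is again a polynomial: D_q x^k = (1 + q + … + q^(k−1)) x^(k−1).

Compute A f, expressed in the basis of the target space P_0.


the result is g(x) = 9984

θ f = x^4 + 3x^3 + (8/3)x
Δ θ f = 4x^3 + 15x^2 + 13x + 20/3
D_q Δ θ f = (52/9)x^2 + 20x + 13
θ (D_q ∘ Δ ∘ θ) f = (104/9)x^2 + 20x
S_{-2} (D_q ∘ Δ ∘ θ) f = (208/9)x^2 - 40x + 13
(θ + S_{-2}) (D_q ∘ Δ ∘ θ) f = (104/3)x^2 - 20x + 13
θ (θ + S_{-2}) (D_q ∘ Δ ∘ θ) f = (208/3)x^2 - 20x
S_{-2} (θ + S_{-2}) (D_q ∘ Δ ∘ θ) f = (416/3)x^2 + 40x + 13
(θ + S_{-2}) (θ + S_{-2}) (D_q ∘ Δ ∘ θ) f = 208x^2 + 20x + 13
θ (θ + S_{-2}) (θ + S_{-2}) (D_q ∘ Δ ∘ θ) f = 416x^2 + 20x
S_{-2} (θ + S_{-2}) (θ + S_{-2}) (D_q ∘ Δ ∘ θ) f = 832x^2 - 40x + 13
(θ + S_{-2}) (θ + S_{-2}) (θ + S_{-2}) (D_q ∘ Δ ∘ θ) f = 1248x^2 - 20x + 13
D (θ + S_{-2})^3 (D_q ∘ Δ ∘ θ) f = 2496x - 20
∇ (θ + S_{-2})^3 (D_q ∘ Δ ∘ θ) f = 2496x - 1268
(D + ∇) (θ + S_{-2})^3 (D_q ∘ Δ ∘ θ) f = 4992x - 1288
D (D + ∇) (θ + S_{-2})^3 (D_q ∘ Δ ∘ θ) f = 4992
∇ (D + ∇) (θ + S_{-2})^3 (D_q ∘ Δ ∘ θ) f = 4992
(D + ∇) (D + ∇) (θ + S_{-2})^3 (D_q ∘ Δ ∘ θ) f = 9984


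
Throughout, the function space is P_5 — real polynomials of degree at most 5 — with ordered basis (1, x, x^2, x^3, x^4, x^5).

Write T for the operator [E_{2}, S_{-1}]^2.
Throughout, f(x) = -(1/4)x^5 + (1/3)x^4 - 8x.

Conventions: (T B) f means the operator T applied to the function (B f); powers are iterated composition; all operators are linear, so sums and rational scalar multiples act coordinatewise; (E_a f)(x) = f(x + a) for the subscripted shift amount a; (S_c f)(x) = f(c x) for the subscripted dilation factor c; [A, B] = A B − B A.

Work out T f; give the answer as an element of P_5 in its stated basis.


S_{-1} f = (1/4)x^5 + (1/3)x^4 + 8x
E_{2} S_{-1} f = (1/4)x^5 + (17/6)x^4 + (38/3)x^3 + 28x^2 + (116/3)x + 88/3
E_{2} f = -(1/4)x^5 - (13/6)x^4 - (22/3)x^3 - 12x^2 - (52/3)x - 56/3
S_{-1} E_{2} f = (1/4)x^5 - (13/6)x^4 + (22/3)x^3 - 12x^2 + (52/3)x - 56/3
[E_{2}, S_{-1}] f = 5x^4 + (16/3)x^3 + 40x^2 + (64/3)x + 48
S_{-1} [E_{2}, S_{-1}] f = 5x^4 - (16/3)x^3 + 40x^2 - (64/3)x + 48
E_{2} S_{-1} [E_{2}, S_{-1}] f = 5x^4 + (104/3)x^3 + 128x^2 + (704/3)x + 608/3
E_{2} [E_{2}, S_{-1}] f = 5x^4 + (136/3)x^3 + 192x^2 + (1216/3)x + 1120/3
S_{-1} E_{2} [E_{2}, S_{-1}] f = 5x^4 - (136/3)x^3 + 192x^2 - (1216/3)x + 1120/3
[E_{2}, S_{-1}] [E_{2}, S_{-1}] f = 80x^3 - 64x^2 + 640x - 512/3

the result is g(x) = 80x^3 - 64x^2 + 640x - 512/3


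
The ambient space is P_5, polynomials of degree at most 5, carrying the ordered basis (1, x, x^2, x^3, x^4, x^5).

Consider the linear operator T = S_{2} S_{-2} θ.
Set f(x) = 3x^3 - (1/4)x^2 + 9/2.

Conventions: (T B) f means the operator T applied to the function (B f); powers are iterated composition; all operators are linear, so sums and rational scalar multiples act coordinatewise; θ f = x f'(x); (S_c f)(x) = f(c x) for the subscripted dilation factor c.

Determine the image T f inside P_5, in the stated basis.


θ f = 9x^3 - (1/2)x^2
S_{-2} θ f = -72x^3 - 2x^2
S_{2} S_{-2} θ f = -576x^3 - 8x^2

the result is g(x) = -576x^3 - 8x^2


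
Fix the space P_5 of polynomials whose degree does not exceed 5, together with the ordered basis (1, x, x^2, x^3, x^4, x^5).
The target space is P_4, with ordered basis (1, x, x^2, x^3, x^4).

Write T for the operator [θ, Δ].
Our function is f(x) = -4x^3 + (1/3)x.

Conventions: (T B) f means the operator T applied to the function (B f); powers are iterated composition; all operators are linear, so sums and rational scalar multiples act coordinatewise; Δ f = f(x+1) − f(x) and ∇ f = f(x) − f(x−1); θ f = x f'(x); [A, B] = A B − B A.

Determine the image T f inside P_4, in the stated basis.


Δ f = -12x^2 - 12x - 11/3
θ Δ f = -24x^2 - 12x
θ f = -12x^3 + (1/3)x
Δ θ f = -36x^2 - 36x - 35/3
[θ, Δ] f = 12x^2 + 24x + 35/3

the image equals g(x) = 12x^2 + 24x + 35/3


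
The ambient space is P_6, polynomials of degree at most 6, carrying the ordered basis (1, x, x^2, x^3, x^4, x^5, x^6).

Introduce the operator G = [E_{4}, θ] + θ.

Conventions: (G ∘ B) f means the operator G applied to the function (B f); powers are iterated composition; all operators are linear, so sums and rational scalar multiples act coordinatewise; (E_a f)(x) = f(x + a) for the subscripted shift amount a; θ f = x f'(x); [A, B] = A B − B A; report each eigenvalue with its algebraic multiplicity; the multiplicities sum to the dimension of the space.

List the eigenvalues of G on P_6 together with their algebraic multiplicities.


λ = 0 (multiplicity 1), λ = 1 (multiplicity 1), λ = 2 (multiplicity 1), λ = 3 (multiplicity 1), λ = 4 (multiplicity 1), λ = 5 (multiplicity 1), λ = 6 (multiplicity 1)

image of 1: 0
image of x: x + 4
image of x^2: 2x^2 + 8x + 32
image of x^3: 3x^3 + 12x^2 + 96x + 192
image of x^4: 4x^4 + 16x^3 + 192x^2 + 768x + 1024
image of x^5: 5x^5 + 20x^4 + 320x^3 + 1920x^2 + 5120x + 5120
image of x^6: 6x^6 + 24x^5 + 480x^4 + 3840x^3 + 15360x^2 + 30720x + 24576
the matrix is upper triangular; its diagonal is (0, 1, 2, 3, 4, 5, 6)
for a triangular matrix the eigenvalues are the diagonal entries, with algebraic multiplicity their repetition count


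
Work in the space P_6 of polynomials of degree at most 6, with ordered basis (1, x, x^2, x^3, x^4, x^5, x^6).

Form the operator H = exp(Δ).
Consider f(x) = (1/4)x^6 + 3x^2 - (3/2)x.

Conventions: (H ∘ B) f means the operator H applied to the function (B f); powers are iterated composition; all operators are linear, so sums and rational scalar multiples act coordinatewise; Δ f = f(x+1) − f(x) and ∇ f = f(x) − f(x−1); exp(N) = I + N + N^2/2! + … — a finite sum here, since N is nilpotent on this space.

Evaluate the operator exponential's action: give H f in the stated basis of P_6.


the result is g(x) = (1/4)x^6 + (3/2)x^5 + (15/2)x^4 + 25x^3 + (237/4)x^2 + (165/2)x + 221/4

order-1 term: (3/2)x^5 + (15/4)x^4 + 5x^3 + (15/4)x^2 + (15/2)x + 7/4
order-2 term: (15/4)x^4 + 15x^3 + (105/4)x^2 + (45/2)x + 43/4
order-3 term: 5x^3 + (45/2)x^2 + (75/2)x + 45/2
order-4 term: (15/4)x^2 + 15x + 65/4
order-5 term: (3/2)x + 15/4
order-6 term: 1/4
the series for exp(Δ) f terminates at order 6
exp(Δ) f = (1/4)x^6 + (3/2)x^5 + (15/2)x^4 + 25x^3 + (237/4)x^2 + (165/2)x + 221/4


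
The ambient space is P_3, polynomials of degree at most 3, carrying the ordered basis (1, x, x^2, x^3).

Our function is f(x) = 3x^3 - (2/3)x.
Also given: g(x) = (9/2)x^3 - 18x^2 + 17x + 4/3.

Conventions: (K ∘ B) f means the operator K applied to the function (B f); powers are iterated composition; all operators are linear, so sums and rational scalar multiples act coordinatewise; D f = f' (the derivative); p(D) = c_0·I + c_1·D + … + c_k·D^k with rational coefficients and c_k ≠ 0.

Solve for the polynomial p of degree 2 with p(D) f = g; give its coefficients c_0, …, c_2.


D^0 f = 3x^3 - (2/3)x
D^1 f = 9x^2 - 2/3
D^2 f = 18x
matching coefficients of g against c_0 f + c_1 Df + … from the top degree down determines the c_i
solution: c_0 = 3/2, c_1 = -2, c_2 = 1

p(D) = (3/2)·I − 2·D + D^2, i.e. c_0 = 3/2, c_1 = -2, c_2 = 1


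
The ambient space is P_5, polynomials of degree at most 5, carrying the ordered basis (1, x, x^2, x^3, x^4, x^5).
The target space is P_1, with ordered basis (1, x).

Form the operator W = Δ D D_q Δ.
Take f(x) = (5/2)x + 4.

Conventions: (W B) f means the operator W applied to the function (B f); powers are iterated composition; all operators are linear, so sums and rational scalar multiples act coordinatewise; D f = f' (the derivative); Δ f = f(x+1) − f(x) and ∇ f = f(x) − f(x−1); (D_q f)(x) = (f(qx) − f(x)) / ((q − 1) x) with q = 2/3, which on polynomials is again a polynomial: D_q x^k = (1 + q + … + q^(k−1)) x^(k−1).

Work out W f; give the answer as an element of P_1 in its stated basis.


the image equals g(x) = 0

Δ f = 5/2
D_q Δ f = 0
D (D_q Δ) f = 0
Δ D (D_q Δ) f = 0


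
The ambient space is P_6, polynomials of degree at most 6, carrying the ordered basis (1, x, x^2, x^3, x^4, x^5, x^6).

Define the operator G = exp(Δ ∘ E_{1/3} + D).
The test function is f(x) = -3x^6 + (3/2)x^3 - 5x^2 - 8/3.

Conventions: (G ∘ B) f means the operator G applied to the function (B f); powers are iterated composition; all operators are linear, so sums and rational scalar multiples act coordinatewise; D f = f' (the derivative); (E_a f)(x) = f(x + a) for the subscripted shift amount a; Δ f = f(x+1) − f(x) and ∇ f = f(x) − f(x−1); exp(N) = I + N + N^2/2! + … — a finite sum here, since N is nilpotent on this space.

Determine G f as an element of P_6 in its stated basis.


order-1 term: -36x^5 - 75x^4 - 140x^3 - (398/3)x^2 - (1589/18)x - 1171/54
order-2 term: -180x^4 - 600x^3 - 1215x^2 - (3746/3)x - 556
order-3 term: -480x^3 - 1800x^2 - 3180x - 2163
order-4 term: -720x^2 - 2400x - 2620
order-5 term: -576x - 1200
order-6 term: -192
the series for exp(Δ ∘ E_{1/3} + D) f terminates at order 6
exp(Δ ∘ E_{1/3} + D) f = -3x^6 - 36x^5 - 255x^4 - (2437/2)x^3 - (11618/3)x^2 - (134873/18)x - 364789/54

g(x) = -3x^6 - 36x^5 - 255x^4 - (2437/2)x^3 - (11618/3)x^2 - (134873/18)x - 364789/54


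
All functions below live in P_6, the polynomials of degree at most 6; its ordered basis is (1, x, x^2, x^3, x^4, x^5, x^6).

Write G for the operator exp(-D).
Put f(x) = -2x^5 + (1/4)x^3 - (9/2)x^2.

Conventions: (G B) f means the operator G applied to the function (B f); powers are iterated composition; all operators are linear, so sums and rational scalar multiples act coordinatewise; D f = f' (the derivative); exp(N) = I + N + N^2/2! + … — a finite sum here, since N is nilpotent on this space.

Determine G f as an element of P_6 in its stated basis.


the result is g(x) = -2x^5 + 10x^4 - (79/4)x^3 + (59/4)x^2 - (1/4)x - 11/4

order-1 term: 10x^4 - (3/4)x^2 + 9x
order-2 term: -20x^3 + (3/4)x - 9/2
order-3 term: 20x^2 - 1/4
order-4 term: -10x
order-5 term: 2
the series for exp(-D) f terminates at order 5
exp(-D) f = -2x^5 + 10x^4 - (79/4)x^3 + (59/4)x^2 - (1/4)x - 11/4


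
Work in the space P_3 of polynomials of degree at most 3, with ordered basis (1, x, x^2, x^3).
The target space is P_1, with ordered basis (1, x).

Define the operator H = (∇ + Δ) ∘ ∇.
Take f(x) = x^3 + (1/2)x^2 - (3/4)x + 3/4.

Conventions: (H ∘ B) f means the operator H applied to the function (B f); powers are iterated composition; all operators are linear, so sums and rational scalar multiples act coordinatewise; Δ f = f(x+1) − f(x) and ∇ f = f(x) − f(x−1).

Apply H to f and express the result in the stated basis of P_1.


∇ f = 3x^2 - 2x - 1/4
∇ ∇ f = 6x - 5
Δ ∇ f = 6x + 1
(∇ + Δ) ∇ f = 12x - 4

the result is g(x) = 12x - 4


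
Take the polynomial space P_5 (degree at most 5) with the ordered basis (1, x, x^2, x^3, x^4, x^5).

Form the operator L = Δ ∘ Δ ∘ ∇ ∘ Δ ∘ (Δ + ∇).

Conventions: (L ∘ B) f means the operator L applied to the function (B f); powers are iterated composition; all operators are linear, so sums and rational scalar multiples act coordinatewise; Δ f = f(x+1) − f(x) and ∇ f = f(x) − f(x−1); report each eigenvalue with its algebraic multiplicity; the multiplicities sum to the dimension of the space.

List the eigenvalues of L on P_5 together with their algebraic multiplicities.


image of 1: 0
image of x: 0
image of x^2: 0
image of x^3: 0
image of x^4: 0
image of x^5: 240
the matrix is upper triangular; its diagonal is (0, 0, 0, 0, 0, 0)
for a triangular matrix the eigenvalues are the diagonal entries, with algebraic multiplicity their repetition count

λ = 0 (multiplicity 6)


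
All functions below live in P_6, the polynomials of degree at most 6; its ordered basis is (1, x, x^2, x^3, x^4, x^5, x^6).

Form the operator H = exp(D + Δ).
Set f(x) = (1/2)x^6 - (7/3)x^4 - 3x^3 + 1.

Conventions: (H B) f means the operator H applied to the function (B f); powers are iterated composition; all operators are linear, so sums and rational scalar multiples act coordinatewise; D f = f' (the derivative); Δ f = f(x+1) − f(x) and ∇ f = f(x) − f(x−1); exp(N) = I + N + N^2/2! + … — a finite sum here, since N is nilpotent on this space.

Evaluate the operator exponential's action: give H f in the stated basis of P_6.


g(x) = (1/2)x^6 + 6x^5 + (211/6)x^4 + (385/3)x^3 + 302x^2 + 424x + 1639/6

order-1 term: 6x^5 + (15/2)x^4 - (26/3)x^3 - (49/2)x^2 - (46/3)x - 29/6
order-2 term: 30x^4 + 60x^3 + (53/2)x^2 - 32x - 151/6
order-3 term: 80x^3 + 180x^2 + (406/3)x + 35/2
order-4 term: 120x^2 + 240x + 398/3
order-5 term: 96x + 120
order-6 term: 32
the series for exp(D + Δ) f terminates at order 6
exp(D + Δ) f = (1/2)x^6 + 6x^5 + (211/6)x^4 + (385/3)x^3 + 302x^2 + 424x + 1639/6


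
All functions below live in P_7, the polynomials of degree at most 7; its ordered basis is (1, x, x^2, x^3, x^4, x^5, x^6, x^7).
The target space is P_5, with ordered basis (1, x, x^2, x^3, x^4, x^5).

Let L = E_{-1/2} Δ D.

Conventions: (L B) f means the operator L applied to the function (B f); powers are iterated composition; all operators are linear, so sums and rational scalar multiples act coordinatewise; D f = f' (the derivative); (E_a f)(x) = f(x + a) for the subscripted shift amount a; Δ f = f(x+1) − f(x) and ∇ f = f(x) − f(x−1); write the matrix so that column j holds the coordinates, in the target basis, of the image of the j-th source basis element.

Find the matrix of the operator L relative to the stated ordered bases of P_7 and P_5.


image of 1: 0
image of x: 0
image of x^2: 2
image of x^3: 6x
image of x^4: 12x^2 + 1
image of x^5: 20x^3 + 5x
image of x^6: 30x^4 + 15x^2 + 3/8
image of x^7: 42x^5 + 35x^3 + (21/8)x
each image's coordinates form column j of the matrix

the matrix is [[0, 0, 2, 0, 1, 0, 3/8, 0]; [0, 0, 0, 6, 0, 5, 0, 21/8]; [0, 0, 0, 0, 12, 0, 15, 0]; [0, 0, 0, 0, 0, 20, 0, 35]; [0, 0, 0, 0, 0, 0, 30, 0]; [0, 0, 0, 0, 0, 0, 0, 42]] (rows listed top to bottom)


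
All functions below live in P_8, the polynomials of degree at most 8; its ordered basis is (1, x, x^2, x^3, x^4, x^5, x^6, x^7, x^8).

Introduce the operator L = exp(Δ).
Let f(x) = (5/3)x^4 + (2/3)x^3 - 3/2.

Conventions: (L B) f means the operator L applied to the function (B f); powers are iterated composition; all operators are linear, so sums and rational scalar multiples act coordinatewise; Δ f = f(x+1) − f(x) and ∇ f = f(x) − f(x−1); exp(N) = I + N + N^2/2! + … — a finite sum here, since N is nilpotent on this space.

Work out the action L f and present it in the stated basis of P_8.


order-1 term: (20/3)x^3 + 12x^2 + (26/3)x + 7/3
order-2 term: 10x^2 + 22x + 41/3
order-3 term: (20/3)x + 32/3
order-4 term: 5/3
the series for exp(Δ) f terminates at order 4
exp(Δ) f = (5/3)x^4 + (22/3)x^3 + 22x^2 + (112/3)x + 161/6

g(x) = (5/3)x^4 + (22/3)x^3 + 22x^2 + (112/3)x + 161/6
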